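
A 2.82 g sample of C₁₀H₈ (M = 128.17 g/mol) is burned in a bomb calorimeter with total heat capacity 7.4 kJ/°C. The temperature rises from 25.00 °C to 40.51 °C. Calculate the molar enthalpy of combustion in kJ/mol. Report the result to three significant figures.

ΔT = 40.51 − 25.00 = 15.51 °C
q_cal = C_cal × ΔT = 7.4 × 15.51 = 114.774 kJ
n = 2.82 / 128.17 = 0.02200 mol
q_rxn = −q_cal = -114.774 kJ
ΔH = -114.774 / 0.02200 = -5217 kJ/mol

ΔH = -5220 kJ/mol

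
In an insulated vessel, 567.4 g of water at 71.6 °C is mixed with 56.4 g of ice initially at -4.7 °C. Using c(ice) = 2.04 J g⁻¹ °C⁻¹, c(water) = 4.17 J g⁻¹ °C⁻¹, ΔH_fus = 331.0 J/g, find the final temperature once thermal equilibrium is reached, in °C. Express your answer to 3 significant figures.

Heat to bring ice to 0 °C and melt it: q₁ = 56.4×2.04×4.7 + 56.4×331.0 = 19209 J
Heat the water can supply cooling to 0 °C: 567.4×4.17×71.6 = 169410 J > q₁, so all ice melts.
Energy balance: 567.4×4.17×(71.6 − T) = 19209 + 56.4×4.17×(T − 0)
2366.058(71.6 − T) = 19209 + 235.188 T
169410 − 19209 = 2601.246 T
T = 150201 / 2601.246 = 57.74 °C

T_f = 57.7 °C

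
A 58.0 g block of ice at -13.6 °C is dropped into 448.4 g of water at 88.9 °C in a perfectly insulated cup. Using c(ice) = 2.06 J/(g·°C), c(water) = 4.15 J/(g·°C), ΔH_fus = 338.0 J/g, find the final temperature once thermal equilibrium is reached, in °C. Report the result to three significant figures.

T_f = 68.6 °C

Heat to bring ice to 0 °C and melt it: q₁ = 58.0×2.06×13.6 + 58.0×338.0 = 21229 J
Heat the water can supply cooling to 0 °C: 448.4×4.15×88.9 = 165430 J > q₁, so all ice melts.
Energy balance: 448.4×4.15×(88.9 − T) = 21229 + 58.0×4.15×(T − 0)
1860.86(88.9 − T) = 21229 + 240.7 T
165430 − 21229 = 2101.56 T
T = 144201 / 2101.56 = 68.62 °C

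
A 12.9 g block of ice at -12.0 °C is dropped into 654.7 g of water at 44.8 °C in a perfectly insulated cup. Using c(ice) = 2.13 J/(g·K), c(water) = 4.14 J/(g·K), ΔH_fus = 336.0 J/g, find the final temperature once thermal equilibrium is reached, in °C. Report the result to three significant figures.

T_f = 42.2 °C

Heat to bring ice to 0 °C and melt it: q₁ = 12.9×2.13×12.0 + 12.9×336.0 = 4664.1 J
Heat the water can supply cooling to 0 °C: 654.7×4.14×44.8 = 121429 J > q₁, so all ice melts.
Energy balance: 654.7×4.14×(44.8 − T) = 4664.1 + 12.9×4.14×(T − 0)
2710.458(44.8 − T) = 4664.1 + 53.406 T
121429 − 4664.1 = 2763.864 T
T = 116764.9 / 2763.864 = 42.247 °C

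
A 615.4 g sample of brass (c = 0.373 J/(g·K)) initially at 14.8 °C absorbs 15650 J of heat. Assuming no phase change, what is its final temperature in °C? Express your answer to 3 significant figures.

T_f = 83.0 °C

ΔT = q / (m c) = 15650 / (615.4 × 0.373) = 68.18 °C
T_f = 14.8 + 68.18 = 82.98 °C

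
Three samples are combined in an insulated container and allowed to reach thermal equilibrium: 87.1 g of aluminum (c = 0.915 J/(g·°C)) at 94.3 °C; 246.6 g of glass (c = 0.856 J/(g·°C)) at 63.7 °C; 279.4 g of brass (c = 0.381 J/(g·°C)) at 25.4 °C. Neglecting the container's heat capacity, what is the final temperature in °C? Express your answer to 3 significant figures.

Σ mᵢcᵢ(T − Tᵢ) = 0  ⇒  T = Σ mᵢcᵢTᵢ / Σ mᵢcᵢ
Σ mᵢcᵢ = 87.1×0.915 + 246.6×0.856 + 279.4×0.381 = 397.2375
Σ mᵢcᵢTᵢ = 79.6965×94.3 + 211.0896×63.7 + 106.4514×25.4 = 23666
T = 23666 / 397.2375 = 59.58 °C

T_f = 59.6 °C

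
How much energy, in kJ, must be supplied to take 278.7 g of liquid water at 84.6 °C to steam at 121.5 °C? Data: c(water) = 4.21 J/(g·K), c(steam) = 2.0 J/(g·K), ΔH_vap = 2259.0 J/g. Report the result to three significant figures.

q = 660 kJ

q1 (heat water 84.6→100.0 °C): 278.7 × 4.21 × 15.4 = 18069 J
q2 (vaporize at 100 °C): 278.7 × 2259.0 = 629583 J
q3 (heat steam 100.0→121.5 °C): 278.7 × 2.0 × 21.5 = 11984 J
Total: 18069 + 629583 + 11984 = 659636 J = 660 kJ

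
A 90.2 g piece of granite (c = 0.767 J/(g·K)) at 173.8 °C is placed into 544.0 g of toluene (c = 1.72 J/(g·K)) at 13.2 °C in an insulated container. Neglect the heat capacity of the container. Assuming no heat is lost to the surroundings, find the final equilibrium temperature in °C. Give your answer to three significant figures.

Heat lost by granite = heat gained by toluene.
(90.2)(0.767)(173.8 − T) = (544.0)(1.72)(T − 13.2)
69.1834 (173.8 − T) = 935.68 (T − 13.2)
12024 − 69.1834 T = 935.68 T − 12351
24375 = 1004.8634 T
T = 24.26 °C

T_f = 24.3 °C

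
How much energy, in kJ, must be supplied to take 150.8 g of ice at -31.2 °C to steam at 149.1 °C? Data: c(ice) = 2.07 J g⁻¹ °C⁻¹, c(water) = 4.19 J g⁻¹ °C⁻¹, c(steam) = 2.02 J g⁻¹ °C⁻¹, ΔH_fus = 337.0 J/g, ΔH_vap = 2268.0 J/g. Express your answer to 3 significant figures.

q1 (heat ice -31.2→0.0 °C): 150.8 × 2.07 × 31.2 = 9739 J
q2 (melt at 0 °C): 150.8 × 337.0 = 50820 J
q3 (heat water 0.0→100.0 °C): 150.8 × 4.19 × 100.0 = 63185 J
q4 (vaporize at 100 °C): 150.8 × 2268.0 = 342014 J
q5 (heat steam 100.0→149.1 °C): 150.8 × 2.02 × 49.1 = 14957 J
Total: 9739 + 50820 + 63185 + 342014 + 14957 = 480715 J = 481 kJ

q = 481 kJ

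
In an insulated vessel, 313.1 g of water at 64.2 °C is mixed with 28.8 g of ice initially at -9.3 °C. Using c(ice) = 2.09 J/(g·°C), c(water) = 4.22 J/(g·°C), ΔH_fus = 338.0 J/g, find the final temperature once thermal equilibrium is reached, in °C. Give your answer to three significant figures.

T_f = 51.7 °C

Heat to bring ice to 0 °C and melt it: q₁ = 28.8×2.09×9.3 + 28.8×338.0 = 10294 J
Heat the water can supply cooling to 0 °C: 313.1×4.22×64.2 = 84826.3 J > q₁, so all ice melts.
Energy balance: 313.1×4.22×(64.2 − T) = 10294 + 28.8×4.22×(T − 0)
1321.282(64.2 − T) = 10294 + 121.536 T
84826.3 − 10294 = 1442.818 T
T = 74532.3 / 1442.818 = 51.66 °C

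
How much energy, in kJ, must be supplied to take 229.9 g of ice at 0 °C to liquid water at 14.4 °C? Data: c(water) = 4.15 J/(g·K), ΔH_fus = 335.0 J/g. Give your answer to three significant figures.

q1 (melt at 0 °C): 229.9 × 335.0 = 77017 J
q2 (heat water 0.0→14.4 °C): 229.9 × 4.15 × 14.4 = 13739 J
Total: 77017 + 13739 = 90756 J = 90.8 kJ

q = 90.8 kJ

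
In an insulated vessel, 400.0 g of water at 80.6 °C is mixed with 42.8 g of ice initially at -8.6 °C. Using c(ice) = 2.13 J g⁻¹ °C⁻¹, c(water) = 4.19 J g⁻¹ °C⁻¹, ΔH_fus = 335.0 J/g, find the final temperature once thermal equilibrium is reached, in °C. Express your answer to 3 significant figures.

T_f = 64.7 °C

Heat to bring ice to 0 °C and melt it: q₁ = 42.8×2.13×8.6 + 42.8×335.0 = 15122 J
Heat the water can supply cooling to 0 °C: 400.0×4.19×80.6 = 135086 J > q₁, so all ice melts.
Energy balance: 400.0×4.19×(80.6 − T) = 15122 + 42.8×4.19×(T − 0)
1676(80.6 − T) = 15122 + 179.332 T
135086 − 15122 = 1855.332 T
T = 119964 / 1855.332 = 64.66 °C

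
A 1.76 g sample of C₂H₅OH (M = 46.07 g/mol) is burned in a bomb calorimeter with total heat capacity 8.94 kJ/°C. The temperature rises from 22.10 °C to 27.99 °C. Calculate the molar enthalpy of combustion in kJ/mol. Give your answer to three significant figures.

ΔT = 27.99 − 22.10 = 5.89 °C
q_cal = C_cal × ΔT = 8.94 × 5.89 = 52.6566 kJ
n = 1.76 / 46.07 = 0.03820 mol
q_rxn = −q_cal = -52.6566 kJ
ΔH = -52.6566 / 0.03820 = -1378 kJ/mol

ΔH = -1380 kJ/mol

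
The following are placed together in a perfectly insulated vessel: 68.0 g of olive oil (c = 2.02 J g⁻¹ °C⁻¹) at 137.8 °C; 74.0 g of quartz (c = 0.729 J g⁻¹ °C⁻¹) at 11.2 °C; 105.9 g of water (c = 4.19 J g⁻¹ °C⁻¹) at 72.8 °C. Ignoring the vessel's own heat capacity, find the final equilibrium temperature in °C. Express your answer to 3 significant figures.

Σ mᵢcᵢ(T − Tᵢ) = 0  ⇒  T = Σ mᵢcᵢTᵢ / Σ mᵢcᵢ
Σ mᵢcᵢ = 68.0×2.02 + 74.0×0.729 + 105.9×4.19 = 635.027
Σ mᵢcᵢTᵢ = 137.36×137.8 + 53.946×11.2 + 443.721×72.8 = 51835
T = 51835 / 635.027 = 81.63 °C

T_f = 81.6 °C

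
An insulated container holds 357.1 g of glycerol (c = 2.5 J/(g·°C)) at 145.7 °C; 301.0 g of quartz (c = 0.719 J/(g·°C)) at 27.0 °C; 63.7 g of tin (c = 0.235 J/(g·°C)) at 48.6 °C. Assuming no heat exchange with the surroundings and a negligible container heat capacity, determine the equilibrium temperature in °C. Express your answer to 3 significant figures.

T_f = 122 °C

Σ mᵢcᵢ(T − Tᵢ) = 0  ⇒  T = Σ mᵢcᵢTᵢ / Σ mᵢcᵢ
Σ mᵢcᵢ = 357.1×2.5 + 301.0×0.719 + 63.7×0.235 = 1124.1385
Σ mᵢcᵢTᵢ = 892.75×145.7 + 216.419×27.0 + 14.9695×48.6 = 136640
T = 136640 / 1124.1385 = 121.6 °C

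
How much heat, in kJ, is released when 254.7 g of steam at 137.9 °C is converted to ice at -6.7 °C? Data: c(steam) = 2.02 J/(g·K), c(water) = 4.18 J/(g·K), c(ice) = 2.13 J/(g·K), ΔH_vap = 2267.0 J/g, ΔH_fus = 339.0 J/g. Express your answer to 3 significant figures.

q = 793 kJ

q1 (cool steam 137.9→100 °C): 254.7 × 2.02 × 37.9 = 19499 J
q2 (condense at 100 °C): 254.7 × 2267.0 = 577405 J
q3 (cool water 100→0 °C): 254.7 × 4.18 × 100.0 = 106465 J
q4 (freeze at 0 °C): 254.7 × 339.0 = 86343 J
q5 (cool ice 0→-6.7 °C): 254.7 × 2.13 × 6.7 = 3635 J
Total: 19499 + 577405 + 106465 + 86343 + 3635 = 793347 J = 793 kJ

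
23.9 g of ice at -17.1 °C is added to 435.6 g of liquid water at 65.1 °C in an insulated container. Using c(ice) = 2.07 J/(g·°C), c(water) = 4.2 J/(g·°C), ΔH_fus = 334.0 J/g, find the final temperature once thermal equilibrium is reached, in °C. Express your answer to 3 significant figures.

T_f = 57.1 °C

Heat to bring ice to 0 °C and melt it: q₁ = 23.9×2.07×17.1 + 23.9×334.0 = 8828.6 J
Heat the water can supply cooling to 0 °C: 435.6×4.2×65.1 = 119102 J > q₁, so all ice melts.
Energy balance: 435.6×4.2×(65.1 − T) = 8828.6 + 23.9×4.2×(T − 0)
1829.52(65.1 − T) = 8828.6 + 100.38 T
119102 − 8828.6 = 1929.90 T
T = 110273.4 / 1929.90 = 57.14 °C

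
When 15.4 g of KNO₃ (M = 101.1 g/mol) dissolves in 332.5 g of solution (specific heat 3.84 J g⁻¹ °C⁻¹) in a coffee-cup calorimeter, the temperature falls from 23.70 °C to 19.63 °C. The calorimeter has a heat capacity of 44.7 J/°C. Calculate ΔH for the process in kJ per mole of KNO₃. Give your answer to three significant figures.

|ΔT| = |19.63 − 23.70| = 4.07 °C
|q_surr| = (332.5 × 3.84 + 44.7) × 4.07 = 1321.5 × 4.07 = 5379 J
n(KNO₃) = 15.4 / 101.1 = 0.1523 mol
Temperature fell, so q_rxn = +|q_surr| = 5.379 kJ
ΔH = q_rxn / n = 35.32 kJ/mol

ΔH = 35.3 kJ/mol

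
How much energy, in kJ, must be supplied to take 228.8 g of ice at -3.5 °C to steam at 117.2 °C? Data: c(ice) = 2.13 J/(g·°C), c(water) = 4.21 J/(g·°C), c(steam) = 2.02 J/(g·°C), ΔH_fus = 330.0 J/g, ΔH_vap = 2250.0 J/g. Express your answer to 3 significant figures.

q = 696 kJ

q1 (heat ice -3.5→0.0 °C): 228.8 × 2.13 × 3.5 = 1706 J
q2 (melt at 0 °C): 228.8 × 330.0 = 75504 J
q3 (heat water 0.0→100.0 °C): 228.8 × 4.21 × 100.0 = 96325 J
q4 (vaporize at 100 °C): 228.8 × 2250.0 = 514800 J
q5 (heat steam 100.0→117.2 °C): 228.8 × 2.02 × 17.2 = 7949 J
Total: 1706 + 75504 + 96325 + 514800 + 7949 = 696284 J = 696 kJ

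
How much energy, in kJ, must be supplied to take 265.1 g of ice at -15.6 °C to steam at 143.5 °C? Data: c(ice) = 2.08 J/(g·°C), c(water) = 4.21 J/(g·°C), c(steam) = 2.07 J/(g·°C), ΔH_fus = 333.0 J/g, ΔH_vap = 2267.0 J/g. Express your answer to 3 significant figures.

q = 833 kJ

q1 (heat ice -15.6→0.0 °C): 265.1 × 2.08 × 15.6 = 8602 J
q2 (melt at 0 °C): 265.1 × 333.0 = 88278 J
q3 (heat water 0.0→100.0 °C): 265.1 × 4.21 × 100.0 = 111607 J
q4 (vaporize at 100 °C): 265.1 × 2267.0 = 600982 J
q5 (heat steam 100.0→143.5 °C): 265.1 × 2.07 × 43.5 = 23871 J
Total: 8602 + 88278 + 111607 + 600982 + 23871 = 833340 J = 833 kJ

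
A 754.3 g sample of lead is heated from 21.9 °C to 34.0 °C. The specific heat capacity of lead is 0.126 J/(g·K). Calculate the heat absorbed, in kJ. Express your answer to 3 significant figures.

q = m c ΔT = 754.3 × 0.126 × (34.0 − 21.9)
q = 754.3 × 0.126 × 12.1 = 1150 J = 1.15 kJ

q = 1.15 kJ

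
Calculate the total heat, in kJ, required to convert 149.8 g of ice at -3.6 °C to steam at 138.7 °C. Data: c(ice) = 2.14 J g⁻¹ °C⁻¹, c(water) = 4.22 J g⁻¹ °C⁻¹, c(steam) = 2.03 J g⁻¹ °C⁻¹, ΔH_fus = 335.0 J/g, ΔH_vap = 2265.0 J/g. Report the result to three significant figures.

q = 466 kJ

q1 (heat ice -3.6→0.0 °C): 149.8 × 2.14 × 3.6 = 1154 J
q2 (melt at 0 °C): 149.8 × 335.0 = 50183 J
q3 (heat water 0.0→100.0 °C): 149.8 × 4.22 × 100.0 = 63216 J
q4 (vaporize at 100 °C): 149.8 × 2265.0 = 339297 J
q5 (heat steam 100.0→138.7 °C): 149.8 × 2.03 × 38.7 = 11768 J
Total: 1154 + 50183 + 63216 + 339297 + 11768 = 465618 J = 466 kJ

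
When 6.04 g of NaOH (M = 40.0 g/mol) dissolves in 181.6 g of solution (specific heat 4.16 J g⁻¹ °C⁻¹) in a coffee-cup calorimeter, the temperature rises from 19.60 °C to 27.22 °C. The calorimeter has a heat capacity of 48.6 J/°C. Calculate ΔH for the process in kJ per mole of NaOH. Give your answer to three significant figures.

ΔH = -40.6 kJ/mol

|ΔT| = |27.22 − 19.60| = 7.62 °C
|q_surr| = (181.6 × 4.16 + 48.6) × 7.62 = 804.056 × 7.62 = 6127 J
n(NaOH) = 6.04 / 40.0 = 0.1510 mol
Temperature rose, so q_rxn = −|q_surr| = -6.127 kJ
ΔH = q_rxn / n = -40.58 kJ/mol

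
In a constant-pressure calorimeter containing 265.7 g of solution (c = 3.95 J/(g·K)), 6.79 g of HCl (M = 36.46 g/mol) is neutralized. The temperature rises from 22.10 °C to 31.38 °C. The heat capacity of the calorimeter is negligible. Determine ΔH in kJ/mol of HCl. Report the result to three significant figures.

ΔH = -52.3 kJ/mol

|ΔT| = |31.38 − 22.10| = 9.28 °C
|q_surr| = (265.7 × 3.95) × 9.28 = 1049.515 × 9.28 = 9739 J
n(HCl) = 6.79 / 36.46 = 0.1862 mol
Temperature rose, so q_rxn = −|q_surr| = -9.739 kJ
ΔH = q_rxn / n = -52.30 kJ/mol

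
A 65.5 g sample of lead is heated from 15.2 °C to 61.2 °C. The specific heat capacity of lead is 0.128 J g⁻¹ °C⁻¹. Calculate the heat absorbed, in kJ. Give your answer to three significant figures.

q = 0.386 kJ

q = m c ΔT = 65.5 × 0.128 × (61.2 − 15.2)
q = 65.5 × 0.128 × 46.0 = 385.7 J = 0.386 kJ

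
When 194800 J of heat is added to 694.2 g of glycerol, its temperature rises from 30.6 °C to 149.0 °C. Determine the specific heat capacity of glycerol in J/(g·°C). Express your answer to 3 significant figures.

c = 2.37 J/(g·°C)

c = q / (m ΔT) = 194800 / (694.2 × 118.4)
c = 194800 / 82193.28 = 2.37 J/(g·°C)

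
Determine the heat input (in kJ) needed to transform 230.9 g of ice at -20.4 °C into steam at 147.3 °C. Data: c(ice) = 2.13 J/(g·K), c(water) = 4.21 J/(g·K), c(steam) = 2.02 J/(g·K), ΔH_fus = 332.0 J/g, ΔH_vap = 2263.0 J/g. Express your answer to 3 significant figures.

q = 728 kJ

q1 (heat ice -20.4→0.0 °C): 230.9 × 2.13 × 20.4 = 10033 J
q2 (melt at 0 °C): 230.9 × 332.0 = 76659 J
q3 (heat water 0.0→100.0 °C): 230.9 × 4.21 × 100.0 = 97209 J
q4 (vaporize at 100 °C): 230.9 × 2263.0 = 522527 J
q5 (heat steam 100.0→147.3 °C): 230.9 × 2.02 × 47.3 = 22062 J
Total: 10033 + 76659 + 97209 + 522527 + 22062 = 728490 J = 728 kJ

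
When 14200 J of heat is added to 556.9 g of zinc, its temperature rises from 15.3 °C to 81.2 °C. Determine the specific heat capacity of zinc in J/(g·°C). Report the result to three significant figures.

c = q / (m ΔT) = 14200 / (556.9 × 65.9)
c = 14200 / 36699.71 = 0.387 J/(g·°C)

c = 0.387 J/(g·°C)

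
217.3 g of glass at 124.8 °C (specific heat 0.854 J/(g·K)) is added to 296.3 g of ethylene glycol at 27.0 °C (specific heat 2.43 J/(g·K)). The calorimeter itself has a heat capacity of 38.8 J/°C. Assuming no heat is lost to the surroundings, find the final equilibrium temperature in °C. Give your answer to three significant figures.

Heat lost by glass = heat gained by ethylene glycol + calorimeter.
(217.3)(0.854)(124.8 − T) = [(296.3)(2.43) + 38.8](T − 27.0)
185.5742 (124.8 − T) = 758.809 (T − 27.0)
23160 − 185.5742 T = 758.809 T − 20488
43648 = 944.3832 T
T = 46.22 °C

T_f = 46.2 °C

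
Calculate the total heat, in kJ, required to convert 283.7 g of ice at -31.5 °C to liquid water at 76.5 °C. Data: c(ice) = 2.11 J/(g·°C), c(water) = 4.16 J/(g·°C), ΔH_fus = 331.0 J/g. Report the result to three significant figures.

q1 (heat ice -31.5→0.0 °C): 283.7 × 2.11 × 31.5 = 18856 J
q2 (melt at 0 °C): 283.7 × 331.0 = 93905 J
q3 (heat water 0.0→76.5 °C): 283.7 × 4.16 × 76.5 = 90285 J
Total: 18856 + 93905 + 90285 = 203046 J = 203 kJ

q = 203 kJ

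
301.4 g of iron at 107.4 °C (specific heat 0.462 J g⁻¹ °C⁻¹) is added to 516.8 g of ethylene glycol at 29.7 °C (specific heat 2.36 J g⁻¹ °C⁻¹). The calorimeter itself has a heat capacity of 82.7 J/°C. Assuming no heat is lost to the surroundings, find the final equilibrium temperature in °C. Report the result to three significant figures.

Heat lost by iron = heat gained by ethylene glycol + calorimeter.
(301.4)(0.462)(107.4 − T) = [(516.8)(2.36) + 82.7](T − 29.7)
139.2468 (107.4 − T) = 1302.348 (T − 29.7)
14955 − 139.2468 T = 1302.348 T − 38680
53635 = 1441.5948 T
T = 37.21 °C

T_f = 37.2 °C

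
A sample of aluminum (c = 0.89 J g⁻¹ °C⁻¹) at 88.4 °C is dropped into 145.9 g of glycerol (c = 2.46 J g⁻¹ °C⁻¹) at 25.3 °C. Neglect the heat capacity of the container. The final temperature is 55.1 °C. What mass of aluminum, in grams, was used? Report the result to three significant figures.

m = 361 g

q_gained = (145.9 × 2.46) × (55.1 − 25.3) = 10700 J
q_lost = m × 0.89 × (88.4 − 55.1) = 29.637 m
m = 10700 / 29.637 = 361 g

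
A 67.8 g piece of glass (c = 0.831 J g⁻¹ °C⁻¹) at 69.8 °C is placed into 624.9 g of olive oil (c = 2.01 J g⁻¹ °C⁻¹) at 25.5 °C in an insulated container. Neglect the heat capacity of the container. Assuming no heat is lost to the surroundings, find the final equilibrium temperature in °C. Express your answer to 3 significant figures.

Heat lost by glass = heat gained by olive oil.
(67.8)(0.831)(69.8 − T) = (624.9)(2.01)(T − 25.5)
56.3418 (69.8 − T) = 1256.049 (T − 25.5)
3932.7 − 56.3418 T = 1256.049 T − 32029
35961.7 = 1312.3908 T
T = 27.40 °C

T_f = 27.4 °C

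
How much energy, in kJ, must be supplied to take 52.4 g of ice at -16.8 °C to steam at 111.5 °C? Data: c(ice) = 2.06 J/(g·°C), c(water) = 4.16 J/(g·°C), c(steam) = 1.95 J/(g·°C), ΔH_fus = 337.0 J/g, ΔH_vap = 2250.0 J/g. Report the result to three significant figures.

q = 160 kJ

q1 (heat ice -16.8→0.0 °C): 52.4 × 2.06 × 16.8 = 1813 J
q2 (melt at 0 °C): 52.4 × 337.0 = 17659 J
q3 (heat water 0.0→100.0 °C): 52.4 × 4.16 × 100.0 = 21798 J
q4 (vaporize at 100 °C): 52.4 × 2250.0 = 117900 J
q5 (heat steam 100.0→111.5 °C): 52.4 × 1.95 × 11.5 = 1175 J
Total: 1813 + 17659 + 21798 + 117900 + 1175 = 160345 J = 160 kJ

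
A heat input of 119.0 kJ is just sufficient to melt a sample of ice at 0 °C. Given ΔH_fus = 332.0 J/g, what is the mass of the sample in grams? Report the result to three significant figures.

m = 358 g

m = q / ΔH_fus = 119000 J / 332.0 J/g = 358 g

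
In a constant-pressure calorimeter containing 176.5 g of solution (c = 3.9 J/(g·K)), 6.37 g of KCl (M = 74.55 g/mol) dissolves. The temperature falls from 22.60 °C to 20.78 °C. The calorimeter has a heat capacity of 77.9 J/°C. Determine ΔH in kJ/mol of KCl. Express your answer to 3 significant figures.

|ΔT| = |20.78 − 22.60| = 1.82 °C
|q_surr| = (176.5 × 3.9 + 77.9) × 1.82 = 766.25 × 1.82 = 1395 J
n(KCl) = 6.37 / 74.55 = 0.08545 mol
Temperature fell, so q_rxn = +|q_surr| = 1.395 kJ
ΔH = q_rxn / n = 16.33 kJ/mol

ΔH = 16.3 kJ/mol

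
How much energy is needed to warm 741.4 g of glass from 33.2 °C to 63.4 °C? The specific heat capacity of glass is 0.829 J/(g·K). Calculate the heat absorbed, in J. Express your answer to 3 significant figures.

q = m c ΔT = 741.4 × 0.829 × (63.4 − 33.2)
q = 741.4 × 0.829 × 30.2 = 18560 J

q = 18600 J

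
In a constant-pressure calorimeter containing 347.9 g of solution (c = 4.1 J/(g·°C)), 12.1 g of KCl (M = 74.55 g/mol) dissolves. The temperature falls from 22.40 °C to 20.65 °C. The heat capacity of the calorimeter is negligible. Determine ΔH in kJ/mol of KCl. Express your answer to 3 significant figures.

ΔH = 15.4 kJ/mol

|ΔT| = |20.65 − 22.40| = 1.75 °C
|q_surr| = (347.9 × 4.1) × 1.75 = 1426.39 × 1.75 = 2496 J
n(KCl) = 12.1 / 74.55 = 0.1623 mol
Temperature fell, so q_rxn = +|q_surr| = 2.496 kJ
ΔH = q_rxn / n = 15.38 kJ/mol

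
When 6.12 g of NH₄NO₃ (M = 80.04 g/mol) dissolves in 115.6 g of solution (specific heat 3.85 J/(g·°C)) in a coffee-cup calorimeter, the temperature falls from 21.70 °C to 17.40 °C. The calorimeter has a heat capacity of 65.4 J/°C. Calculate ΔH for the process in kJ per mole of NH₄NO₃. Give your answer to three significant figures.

ΔH = 28.7 kJ/mol

|ΔT| = |17.40 − 21.70| = 4.30 °C
|q_surr| = (115.6 × 3.85 + 65.4) × 4.30 = 510.46 × 4.30 = 2195 J
n(NH₄NO₃) = 6.12 / 80.04 = 0.07646 mol
Temperature fell, so q_rxn = +|q_surr| = 2.195 kJ
ΔH = q_rxn / n = 28.71 kJ/mol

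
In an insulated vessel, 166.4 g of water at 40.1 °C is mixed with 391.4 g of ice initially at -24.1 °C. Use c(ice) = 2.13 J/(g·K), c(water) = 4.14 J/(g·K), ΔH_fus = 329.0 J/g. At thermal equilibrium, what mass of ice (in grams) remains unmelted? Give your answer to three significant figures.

Heat to warm all ice to 0 °C: 391.4×2.13×24.1 = 20092 J
Heat released by water cooling to 0 °C: 166.4×4.14×40.1 = 27625 J
27625 J < 20092 + 391.4×329.0 = 148862.6 J, so not all ice melts; final T = 0 °C.
Heat left for melting: 27625 − 20092 = 7533 J
Mass melted = 7533 / 329.0 = 22.90 g
Ice remaining = 391.4 − 22.90 = 368.50 g

m_ice remaining = 369 g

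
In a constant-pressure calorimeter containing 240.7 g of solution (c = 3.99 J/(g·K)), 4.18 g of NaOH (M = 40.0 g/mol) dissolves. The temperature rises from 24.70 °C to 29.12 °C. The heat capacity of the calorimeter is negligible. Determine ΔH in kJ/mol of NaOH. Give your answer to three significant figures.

|ΔT| = |29.12 − 24.70| = 4.42 °C
|q_surr| = (240.7 × 3.99) × 4.42 = 960.393 × 4.42 = 4245 J
n(NaOH) = 4.18 / 40.0 = 0.1045 mol
Temperature rose, so q_rxn = −|q_surr| = -4.245 kJ
ΔH = q_rxn / n = -40.62 kJ/mol

ΔH = -40.6 kJ/mol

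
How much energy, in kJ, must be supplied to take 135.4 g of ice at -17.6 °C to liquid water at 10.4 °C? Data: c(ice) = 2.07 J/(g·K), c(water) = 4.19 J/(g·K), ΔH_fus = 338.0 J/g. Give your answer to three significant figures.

q1 (heat ice -17.6→0.0 °C): 135.4 × 2.07 × 17.6 = 4933 J
q2 (melt at 0 °C): 135.4 × 338.0 = 45765 J
q3 (heat water 0.0→10.4 °C): 135.4 × 4.19 × 10.4 = 5900 J
Total: 4933 + 45765 + 5900 = 56598 J = 56.6 kJ

q = 56.6 kJ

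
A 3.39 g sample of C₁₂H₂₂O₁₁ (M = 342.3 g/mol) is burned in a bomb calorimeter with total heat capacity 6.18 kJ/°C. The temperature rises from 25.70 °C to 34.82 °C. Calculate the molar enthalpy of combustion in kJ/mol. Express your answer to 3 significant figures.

ΔT = 34.82 − 25.70 = 9.12 °C
q_cal = C_cal × ΔT = 6.18 × 9.12 = 56.3616 kJ
n = 3.39 / 342.3 = 0.009904 mol
q_rxn = −q_cal = -56.3616 kJ
ΔH = -56.3616 / 0.009904 = -5691 kJ/mol

ΔH = -5690 kJ/mol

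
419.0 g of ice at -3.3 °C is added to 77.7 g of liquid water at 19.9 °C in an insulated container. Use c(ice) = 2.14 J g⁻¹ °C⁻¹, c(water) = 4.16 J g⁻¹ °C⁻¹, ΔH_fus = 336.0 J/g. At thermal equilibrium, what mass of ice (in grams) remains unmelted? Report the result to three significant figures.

m_ice remaining = 409 g

Heat to warm all ice to 0 °C: 419.0×2.14×3.3 = 2959.0 J
Heat released by water cooling to 0 °C: 77.7×4.16×19.9 = 6432.3 J
6432.3 J < 2959.0 + 419.0×336.0 = 143743.0 J, so not all ice melts; final T = 0 °C.
Heat left for melting: 6432.3 − 2959.0 = 3473.3 J
Mass melted = 3473.3 / 336.0 = 10.34 g
Ice remaining = 419.0 − 10.34 = 408.66 g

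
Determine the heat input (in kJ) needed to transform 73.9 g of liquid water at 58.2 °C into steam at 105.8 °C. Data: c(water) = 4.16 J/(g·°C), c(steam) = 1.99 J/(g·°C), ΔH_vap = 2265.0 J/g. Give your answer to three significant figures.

q1 (heat water 58.2→100.0 °C): 73.9 × 4.16 × 41.8 = 12850 J
q2 (vaporize at 100 °C): 73.9 × 2265.0 = 167384 J
q3 (heat steam 100.0→105.8 °C): 73.9 × 1.99 × 5.8 = 853 J
Total: 12850 + 167384 + 853 = 181087 J = 181 kJ

q = 181 kJ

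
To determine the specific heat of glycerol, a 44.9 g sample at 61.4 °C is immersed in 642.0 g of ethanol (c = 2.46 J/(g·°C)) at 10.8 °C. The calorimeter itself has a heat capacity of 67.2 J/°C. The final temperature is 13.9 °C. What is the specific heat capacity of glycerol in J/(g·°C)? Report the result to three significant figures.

q_gained = (642.0 × 2.46 + 67.2) × (13.9 − 10.8) = 5104 J
q_lost = 44.9 × c × (61.4 − 13.9) = 2132.75 c
Set equal: c = 5104 / 2132.75 = 2.39 J/(g·°C)

c = 2.39 J/(g·°C)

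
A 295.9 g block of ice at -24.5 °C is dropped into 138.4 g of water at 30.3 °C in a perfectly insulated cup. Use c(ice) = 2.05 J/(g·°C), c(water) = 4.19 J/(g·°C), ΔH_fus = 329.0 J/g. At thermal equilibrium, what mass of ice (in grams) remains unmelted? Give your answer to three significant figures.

Heat to warm all ice to 0 °C: 295.9×2.05×24.5 = 14862 J
Heat released by water cooling to 0 °C: 138.4×4.19×30.3 = 17571 J
17571 J < 14862 + 295.9×329.0 = 112213.1 J, so not all ice melts; final T = 0 °C.
Heat left for melting: 17571 − 14862 = 2709 J
Mass melted = 2709 / 329.0 = 8.234 g
Ice remaining = 295.9 − 8.234 = 287.666 g

m_ice remaining = 288 g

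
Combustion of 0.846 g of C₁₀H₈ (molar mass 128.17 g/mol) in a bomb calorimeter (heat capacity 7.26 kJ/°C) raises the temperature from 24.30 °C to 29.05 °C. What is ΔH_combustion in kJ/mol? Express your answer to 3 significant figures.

ΔH = -5220 kJ/mol

ΔT = 29.05 − 24.30 = 4.75 °C
q_cal = C_cal × ΔT = 7.26 × 4.75 = 34.485 kJ
n = 0.846 / 128.17 = 0.006601 mol
q_rxn = −q_cal = -34.485 kJ
ΔH = -34.485 / 0.006601 = -5224 kJ/mol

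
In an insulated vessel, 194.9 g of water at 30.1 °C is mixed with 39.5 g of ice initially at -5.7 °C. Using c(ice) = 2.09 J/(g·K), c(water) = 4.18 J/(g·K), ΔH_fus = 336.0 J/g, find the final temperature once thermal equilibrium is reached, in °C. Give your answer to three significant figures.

T_f = 11.0 °C

Heat to bring ice to 0 °C and melt it: q₁ = 39.5×2.09×5.7 + 39.5×336.0 = 13743 J
Heat the water can supply cooling to 0 °C: 194.9×4.18×30.1 = 24521.9 J > q₁, so all ice melts.
Energy balance: 194.9×4.18×(30.1 − T) = 13743 + 39.5×4.18×(T − 0)
814.682(30.1 − T) = 13743 + 165.11 T
24521.9 − 13743 = 979.792 T
T = 10778.9 / 979.792 = 11.00 °C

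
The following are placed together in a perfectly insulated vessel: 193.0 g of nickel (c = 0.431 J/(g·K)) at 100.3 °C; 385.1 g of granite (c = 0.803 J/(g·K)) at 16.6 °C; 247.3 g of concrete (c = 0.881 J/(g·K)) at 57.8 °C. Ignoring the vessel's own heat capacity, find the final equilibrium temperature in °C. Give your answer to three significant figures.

T_f = 42.7 °C

Σ mᵢcᵢ(T − Tᵢ) = 0  ⇒  T = Σ mᵢcᵢTᵢ / Σ mᵢcᵢ
Σ mᵢcᵢ = 193.0×0.431 + 385.1×0.803 + 247.3×0.881 = 610.2896
Σ mᵢcᵢTᵢ = 83.183×100.3 + 309.2353×16.6 + 217.8713×57.8 = 26070
T = 26070 / 610.2896 = 42.72 °C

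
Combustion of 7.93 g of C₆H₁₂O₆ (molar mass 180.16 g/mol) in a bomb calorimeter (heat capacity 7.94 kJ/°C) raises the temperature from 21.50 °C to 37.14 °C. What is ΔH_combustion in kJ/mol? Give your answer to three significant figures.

ΔT = 37.14 − 21.50 = 15.64 °C
q_cal = C_cal × ΔT = 7.94 × 15.64 = 124.1816 kJ
n = 7.93 / 180.16 = 0.04402 mol
q_rxn = −q_cal = -124.1816 kJ
ΔH = -124.1816 / 0.04402 = -2821 kJ/mol

ΔH = -2820 kJ/mol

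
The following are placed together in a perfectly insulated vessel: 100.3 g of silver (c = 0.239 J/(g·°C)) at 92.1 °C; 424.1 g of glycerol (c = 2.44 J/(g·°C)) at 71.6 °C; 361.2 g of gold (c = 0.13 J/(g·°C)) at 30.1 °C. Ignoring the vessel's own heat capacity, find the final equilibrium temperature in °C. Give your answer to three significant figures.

T_f = 70.3 °C

Σ mᵢcᵢ(T − Tᵢ) = 0  ⇒  T = Σ mᵢcᵢTᵢ / Σ mᵢcᵢ
Σ mᵢcᵢ = 100.3×0.239 + 424.1×2.44 + 361.2×0.13 = 1105.7317
Σ mᵢcᵢTᵢ = 23.9717×92.1 + 1034.804×71.6 + 46.956×30.1 = 77713
T = 77713 / 1105.7317 = 70.28 °C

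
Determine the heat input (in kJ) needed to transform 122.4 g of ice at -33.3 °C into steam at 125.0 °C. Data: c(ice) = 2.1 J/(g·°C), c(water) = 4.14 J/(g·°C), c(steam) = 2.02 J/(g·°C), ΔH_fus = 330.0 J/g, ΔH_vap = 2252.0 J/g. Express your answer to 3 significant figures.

q1 (heat ice -33.3→0.0 °C): 122.4 × 2.1 × 33.3 = 8559 J
q2 (melt at 0 °C): 122.4 × 330.0 = 40392 J
q3 (heat water 0.0→100.0 °C): 122.4 × 4.14 × 100.0 = 50674 J
q4 (vaporize at 100 °C): 122.4 × 2252.0 = 275645 J
q5 (heat steam 100.0→125.0 °C): 122.4 × 2.02 × 25.0 = 6181 J
Total: 8559 + 40392 + 50674 + 275645 + 6181 = 381451 J = 381 kJ

q = 381 kJ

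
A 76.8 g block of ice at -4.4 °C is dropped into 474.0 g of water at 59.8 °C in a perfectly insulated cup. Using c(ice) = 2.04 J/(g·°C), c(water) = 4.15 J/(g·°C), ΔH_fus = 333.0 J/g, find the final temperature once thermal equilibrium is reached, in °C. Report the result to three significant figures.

Heat to bring ice to 0 °C and melt it: q₁ = 76.8×2.04×4.4 + 76.8×333.0 = 26264 J
Heat the water can supply cooling to 0 °C: 474.0×4.15×59.8 = 117633 J > q₁, so all ice melts.
Energy balance: 474.0×4.15×(59.8 − T) = 26264 + 76.8×4.15×(T − 0)
1967.1(59.8 − T) = 26264 + 318.72 T
117633 − 26264 = 2285.82 T
T = 91369 / 2285.82 = 39.97 °C

T_f = 40.0 °C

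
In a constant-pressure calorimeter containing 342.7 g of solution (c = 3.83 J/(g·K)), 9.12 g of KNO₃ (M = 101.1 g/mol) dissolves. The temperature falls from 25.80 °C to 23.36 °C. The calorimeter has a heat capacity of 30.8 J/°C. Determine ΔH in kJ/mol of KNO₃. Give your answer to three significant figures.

|ΔT| = |23.36 − 25.80| = 2.44 °C
|q_surr| = (342.7 × 3.83 + 30.8) × 2.44 = 1343.341 × 2.44 = 3278 J
n(KNO₃) = 9.12 / 101.1 = 0.09021 mol
Temperature fell, so q_rxn = +|q_surr| = 3.278 kJ
ΔH = q_rxn / n = 36.34 kJ/mol

ΔH = 36.3 kJ/mol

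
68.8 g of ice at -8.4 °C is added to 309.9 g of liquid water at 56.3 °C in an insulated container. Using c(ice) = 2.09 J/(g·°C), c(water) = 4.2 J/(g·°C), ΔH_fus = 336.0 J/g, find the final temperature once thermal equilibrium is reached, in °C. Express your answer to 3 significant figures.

T_f = 30.8 °C

Heat to bring ice to 0 °C and melt it: q₁ = 68.8×2.09×8.4 + 68.8×336.0 = 24325 J
Heat the water can supply cooling to 0 °C: 309.9×4.2×56.3 = 73279.0 J > q₁, so all ice melts.
Energy balance: 309.9×4.2×(56.3 − T) = 24325 + 68.8×4.2×(T − 0)
1301.58(56.3 − T) = 24325 + 288.96 T
73279.0 − 24325 = 1590.54 T
T = 48954.0 / 1590.54 = 30.78 °C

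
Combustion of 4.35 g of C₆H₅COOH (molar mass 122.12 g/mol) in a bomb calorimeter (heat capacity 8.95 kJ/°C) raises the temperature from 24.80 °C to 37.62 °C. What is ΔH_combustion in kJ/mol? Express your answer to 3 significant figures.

ΔT = 37.62 − 24.80 = 12.82 °C
q_cal = C_cal × ΔT = 8.95 × 12.82 = 114.739 kJ
n = 4.35 / 122.12 = 0.03562 mol
q_rxn = −q_cal = -114.739 kJ
ΔH = -114.739 / 0.03562 = -3221 kJ/mol

ΔH = -3220 kJ/mol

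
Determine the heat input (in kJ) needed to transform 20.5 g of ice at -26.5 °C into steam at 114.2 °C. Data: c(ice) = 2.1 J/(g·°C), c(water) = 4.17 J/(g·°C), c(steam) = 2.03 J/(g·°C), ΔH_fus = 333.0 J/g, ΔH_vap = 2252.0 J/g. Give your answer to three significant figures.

q = 63.3 kJ

q1 (heat ice -26.5→0.0 °C): 20.5 × 2.1 × 26.5 = 1141 J
q2 (melt at 0 °C): 20.5 × 333.0 = 6827 J
q3 (heat water 0.0→100.0 °C): 20.5 × 4.17 × 100.0 = 8549 J
q4 (vaporize at 100 °C): 20.5 × 2252.0 = 46166 J
q5 (heat steam 100.0→114.2 °C): 20.5 × 2.03 × 14.2 = 591 J
Total: 1141 + 6827 + 8549 + 46166 + 591 = 63274 J = 63.3 kJ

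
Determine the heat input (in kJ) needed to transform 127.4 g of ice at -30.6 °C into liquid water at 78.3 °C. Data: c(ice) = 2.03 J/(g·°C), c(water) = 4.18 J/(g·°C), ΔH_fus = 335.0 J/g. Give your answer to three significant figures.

q = 92.3 kJ

q1 (heat ice -30.6→0.0 °C): 127.4 × 2.03 × 30.6 = 7914 J
q2 (melt at 0 °C): 127.4 × 335.0 = 42679 J
q3 (heat water 0.0→78.3 °C): 127.4 × 4.18 × 78.3 = 41697 J
Total: 7914 + 42679 + 41697 = 92290 J = 92.3 kJ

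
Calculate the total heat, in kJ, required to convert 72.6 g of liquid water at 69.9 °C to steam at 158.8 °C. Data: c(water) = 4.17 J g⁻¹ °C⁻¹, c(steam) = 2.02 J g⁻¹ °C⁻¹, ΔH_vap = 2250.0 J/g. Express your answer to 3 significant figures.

q1 (heat water 69.9→100.0 °C): 72.6 × 4.17 × 30.1 = 9113 J
q2 (vaporize at 100 °C): 72.6 × 2250.0 = 163350 J
q3 (heat steam 100.0→158.8 °C): 72.6 × 2.02 × 58.8 = 8623 J
Total: 9113 + 163350 + 8623 = 181086 J = 181 kJ

q = 181 kJ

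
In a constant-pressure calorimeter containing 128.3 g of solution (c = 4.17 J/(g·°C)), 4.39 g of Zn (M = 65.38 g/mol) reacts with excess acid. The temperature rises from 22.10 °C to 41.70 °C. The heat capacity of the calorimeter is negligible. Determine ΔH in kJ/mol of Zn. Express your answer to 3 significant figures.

|ΔT| = |41.70 − 22.10| = 19.60 °C
|q_surr| = (128.3 × 4.17) × 19.60 = 535.011 × 19.60 = 10490 J
n(Zn) = 4.39 / 65.38 = 0.06715 mol
Temperature rose, so q_rxn = −|q_surr| = -10.49 kJ
ΔH = q_rxn / n = -156.2 kJ/mol

ΔH = -156 kJ/mol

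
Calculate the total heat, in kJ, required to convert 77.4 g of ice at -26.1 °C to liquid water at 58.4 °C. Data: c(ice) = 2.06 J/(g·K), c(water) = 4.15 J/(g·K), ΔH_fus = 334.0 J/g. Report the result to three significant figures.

q1 (heat ice -26.1→0.0 °C): 77.4 × 2.06 × 26.1 = 4161 J
q2 (melt at 0 °C): 77.4 × 334.0 = 25852 J
q3 (heat water 0.0→58.4 °C): 77.4 × 4.15 × 58.4 = 18759 J
Total: 4161 + 25852 + 18759 = 48772 J = 48.8 kJ

q = 48.8 kJ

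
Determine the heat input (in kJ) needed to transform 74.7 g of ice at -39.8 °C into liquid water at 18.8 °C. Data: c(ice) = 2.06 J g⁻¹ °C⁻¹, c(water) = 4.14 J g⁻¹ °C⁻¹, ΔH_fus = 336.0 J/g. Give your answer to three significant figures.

q = 37.0 kJ

q1 (heat ice -39.8→0.0 °C): 74.7 × 2.06 × 39.8 = 6125 J
q2 (melt at 0 °C): 74.7 × 336.0 = 25099 J
q3 (heat water 0.0→18.8 °C): 74.7 × 4.14 × 18.8 = 5814 J
Total: 6125 + 25099 + 5814 = 37038 J = 37.0 kJ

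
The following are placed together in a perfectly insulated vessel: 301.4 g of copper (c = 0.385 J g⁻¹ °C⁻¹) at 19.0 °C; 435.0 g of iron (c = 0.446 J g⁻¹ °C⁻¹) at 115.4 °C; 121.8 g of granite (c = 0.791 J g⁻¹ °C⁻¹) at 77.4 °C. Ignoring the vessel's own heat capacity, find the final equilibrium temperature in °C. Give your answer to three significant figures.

Σ mᵢcᵢ(T − Tᵢ) = 0  ⇒  T = Σ mᵢcᵢTᵢ / Σ mᵢcᵢ
Σ mᵢcᵢ = 301.4×0.385 + 435.0×0.446 + 121.8×0.791 = 406.3928
Σ mᵢcᵢTᵢ = 116.039×19.0 + 194.01×115.4 + 96.3438×77.4 = 32051
T = 32051 / 406.3928 = 78.87 °C

T_f = 78.9 °C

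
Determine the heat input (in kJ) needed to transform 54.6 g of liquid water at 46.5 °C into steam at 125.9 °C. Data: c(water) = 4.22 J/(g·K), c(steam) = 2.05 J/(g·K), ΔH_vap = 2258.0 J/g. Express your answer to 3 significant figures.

q1 (heat water 46.5→100.0 °C): 54.6 × 4.22 × 53.5 = 12327 J
q2 (vaporize at 100 °C): 54.6 × 2258.0 = 123287 J
q3 (heat steam 100.0→125.9 °C): 54.6 × 2.05 × 25.9 = 2899 J
Total: 12327 + 123287 + 2899 = 138513 J = 139 kJ

q = 139 kJ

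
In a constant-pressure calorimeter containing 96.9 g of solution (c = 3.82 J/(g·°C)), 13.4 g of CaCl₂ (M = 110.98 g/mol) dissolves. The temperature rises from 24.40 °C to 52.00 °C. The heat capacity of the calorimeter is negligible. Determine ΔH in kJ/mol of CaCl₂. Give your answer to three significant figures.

ΔH = -84.6 kJ/mol

|ΔT| = |52.00 − 24.40| = 27.60 °C
|q_surr| = (96.9 × 3.82) × 27.60 = 370.158 × 27.60 = 10216 J
n(CaCl₂) = 13.4 / 110.98 = 0.12074 mol
Temperature rose, so q_rxn = −|q_surr| = -10.216 kJ
ΔH = q_rxn / n = -84.61 kJ/mol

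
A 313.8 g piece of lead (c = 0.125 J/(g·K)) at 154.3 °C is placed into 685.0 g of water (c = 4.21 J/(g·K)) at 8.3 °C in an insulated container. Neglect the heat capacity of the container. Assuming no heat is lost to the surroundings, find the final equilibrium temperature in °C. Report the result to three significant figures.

T_f = 10.3 °C

Heat lost by lead = heat gained by water.
(313.8)(0.125)(154.3 − T) = (685.0)(4.21)(T − 8.3)
39.225 (154.3 − T) = 2883.85 (T − 8.3)
6052.4 − 39.225 T = 2883.85 T − 23936
29988.4 = 2923.075 T
T = 10.26 °C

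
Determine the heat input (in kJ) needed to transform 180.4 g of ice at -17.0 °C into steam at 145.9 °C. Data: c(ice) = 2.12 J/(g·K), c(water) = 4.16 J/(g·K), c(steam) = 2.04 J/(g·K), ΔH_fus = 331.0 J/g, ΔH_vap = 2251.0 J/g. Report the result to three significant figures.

q1 (heat ice -17.0→0.0 °C): 180.4 × 2.12 × 17.0 = 6502 J
q2 (melt at 0 °C): 180.4 × 331.0 = 59712 J
q3 (heat water 0.0→100.0 °C): 180.4 × 4.16 × 100.0 = 75046 J
q4 (vaporize at 100 °C): 180.4 × 2251.0 = 406080 J
q5 (heat steam 100.0→145.9 °C): 180.4 × 2.04 × 45.9 = 16892 J
Total: 6502 + 59712 + 75046 + 406080 + 16892 = 564232 J = 564 kJ

q = 564 kJ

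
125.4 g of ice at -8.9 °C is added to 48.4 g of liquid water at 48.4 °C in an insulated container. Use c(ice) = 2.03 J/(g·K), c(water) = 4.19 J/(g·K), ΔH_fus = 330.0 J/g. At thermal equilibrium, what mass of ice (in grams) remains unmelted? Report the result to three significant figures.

Heat to warm all ice to 0 °C: 125.4×2.03×8.9 = 2265.6 J
Heat released by water cooling to 0 °C: 48.4×4.19×48.4 = 9815.3 J
9815.3 J < 2265.6 + 125.4×330.0 = 43647.6 J, so not all ice melts; final T = 0 °C.
Heat left for melting: 9815.3 − 2265.6 = 7549.7 J
Mass melted = 7549.7 / 330.0 = 22.88 g
Ice remaining = 125.4 − 22.88 = 102.52 g

m_ice remaining = 103 g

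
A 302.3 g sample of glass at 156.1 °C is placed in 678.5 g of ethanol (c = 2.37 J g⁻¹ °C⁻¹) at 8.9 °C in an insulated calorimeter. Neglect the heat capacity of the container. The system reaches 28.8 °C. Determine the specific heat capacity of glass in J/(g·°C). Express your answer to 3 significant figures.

q_gained = (678.5 × 2.37) × (28.8 − 8.9) = 32000 J
q_lost = 302.3 × c × (156.1 − 28.8) = 38482.79 c
Set equal: c = 32000 / 38482.79 = 0.832 J/(g·°C)

c = 0.832 J/(g·°C)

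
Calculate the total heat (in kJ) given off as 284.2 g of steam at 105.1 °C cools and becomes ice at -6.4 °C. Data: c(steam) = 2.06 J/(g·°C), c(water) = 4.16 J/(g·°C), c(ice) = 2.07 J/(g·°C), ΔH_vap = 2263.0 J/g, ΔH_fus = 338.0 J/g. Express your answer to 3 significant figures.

q1 (cool steam 105.1→100 °C): 284.2 × 2.06 × 5.1 = 2986 J
q2 (condense at 100 °C): 284.2 × 2263.0 = 643145 J
q3 (cool water 100→0 °C): 284.2 × 4.16 × 100.0 = 118227 J
q4 (freeze at 0 °C): 284.2 × 338.0 = 96060 J
q5 (cool ice 0→-6.4 °C): 284.2 × 2.07 × 6.4 = 3765 J
Total: 2986 + 643145 + 118227 + 96060 + 3765 = 864183 J = 864 kJ

q = 864 kJ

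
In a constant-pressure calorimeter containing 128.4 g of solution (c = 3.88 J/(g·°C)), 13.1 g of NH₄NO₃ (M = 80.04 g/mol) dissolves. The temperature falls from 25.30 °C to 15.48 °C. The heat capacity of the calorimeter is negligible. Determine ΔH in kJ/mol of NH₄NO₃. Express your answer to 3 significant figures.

ΔH = 29.9 kJ/mol

|ΔT| = |15.48 − 25.30| = 9.82 °C
|q_surr| = (128.4 × 3.88) × 9.82 = 498.192 × 9.82 = 4892 J
n(NH₄NO₃) = 13.1 / 80.04 = 0.1637 mol
Temperature fell, so q_rxn = +|q_surr| = 4.892 kJ
ΔH = q_rxn / n = 29.88 kJ/mol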